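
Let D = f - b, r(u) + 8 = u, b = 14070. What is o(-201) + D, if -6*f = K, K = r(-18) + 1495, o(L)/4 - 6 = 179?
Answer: -81449/6 ≈ -13575.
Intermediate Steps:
o(L) = 740 (o(L) = 24 + 4*179 = 24 + 716 = 740)
r(u) = -8 + u
K = 1469 (K = (-8 - 18) + 1495 = -26 + 1495 = 1469)
f = -1469/6 (f = -1/6*1469 = -1469/6 ≈ -244.83)
D = -85889/6 (D = -1469/6 - 1*14070 = -1469/6 - 14070 = -85889/6 ≈ -14315.)
o(-201) + D = 740 - 85889/6 = -81449/6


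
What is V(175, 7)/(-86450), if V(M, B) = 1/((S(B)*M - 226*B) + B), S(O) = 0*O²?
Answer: 1/136158750 ≈ 7.3444e-9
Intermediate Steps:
S(O) = 0
V(M, B) = -1/(225*B) (V(M, B) = 1/((0*M - 226*B) + B) = 1/((0 - 226*B) + B) = 1/(-226*B + B) = 1/(-225*B) = -1/(225*B))
V(175, 7)/(-86450) = -1/225/7/(-86450) = -1/225*⅐*(-1/86450) = -1/1575*(-1/86450) = 1/136158750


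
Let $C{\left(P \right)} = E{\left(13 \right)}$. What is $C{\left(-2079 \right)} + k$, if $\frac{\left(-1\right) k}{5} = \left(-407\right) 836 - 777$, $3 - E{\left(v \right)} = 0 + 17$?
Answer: $1705131$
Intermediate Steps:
$E{\left(v \right)} = -14$ ($E{\left(v \right)} = 3 - \left(0 + 17\right) = 3 - 17 = -14$)
$C{\left(P \right)} = -14$
$k = 1705145$ ($k = - 5 \left(\left(-407\right) 836 - 777\right) = - 5 \left(-340252 - 777\right) = \left(-5\right) \left(-341029\right) = 1705145$)
$C{\left(-2079 \right)} + k = -14 + 1705145 = 1705131$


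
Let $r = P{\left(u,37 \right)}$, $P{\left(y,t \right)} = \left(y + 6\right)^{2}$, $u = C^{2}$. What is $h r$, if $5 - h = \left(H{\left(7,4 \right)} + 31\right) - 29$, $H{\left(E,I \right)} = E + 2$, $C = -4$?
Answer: $-2904$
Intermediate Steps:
$H{\left(E,I \right)} = 2 + E$
$u = 16$ ($u = \left(-4\right)^{2} = 16$)
$P{\left(y,t \right)} = \left(6 + y\right)^{2}$
$h = -6$ ($h = 5 - \left(\left(\left(2 + 7\right) + 31\right) - 29\right) = 5 - \left(\left(9 + 31\right) - 29\right) = 5 - \left(40 - 29\right) = 5 - 11 = -6$)
$r = 484$ ($r = \left(6 + 16\right)^{2} = 22^{2} = 484$)
$h r = \left(-6\right) 484 = -2904$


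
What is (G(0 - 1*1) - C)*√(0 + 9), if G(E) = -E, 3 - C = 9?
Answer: 21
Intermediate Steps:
C = -6 (C = 3 - 1*9 = 3 - 9 = -6)
(G(0 - 1*1) - C)*√(0 + 9) = (-(0 - 1*1) - 1*(-6))*√(0 + 9) = (-(0 - 1) + 6)*√9 = (-1*(-1) + 6)*3 = (1 + 6)*3 = 7*3 = 21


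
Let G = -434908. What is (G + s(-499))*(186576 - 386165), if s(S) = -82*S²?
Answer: 4162027421110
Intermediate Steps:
(G + s(-499))*(186576 - 386165) = (-434908 - 82*(-499)²)*(186576 - 386165) = (-434908 - 82*249001)*(-199589) = (-434908 - 20418082)*(-199589) = -20852990*(-199589) = 4162027421110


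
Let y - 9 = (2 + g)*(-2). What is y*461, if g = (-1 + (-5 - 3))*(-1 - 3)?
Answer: -30887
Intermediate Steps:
g = 36 (g = (-1 - 8)*(-4) = -9*(-4) = 36)
y = -67 (y = 9 + (2 + 36)*(-2) = 9 + 38*(-2) = 9 - 76 = -67)
y*461 = -67*461 = -30887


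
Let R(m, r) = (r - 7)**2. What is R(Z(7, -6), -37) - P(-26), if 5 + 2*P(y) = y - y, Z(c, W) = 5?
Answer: 3877/2 ≈ 1938.5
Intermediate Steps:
P(y) = -5/2 (P(y) = -5/2 + (y - y)/2 = -5/2 + (1/2)*0 = -5/2 + 0 = -5/2)
R(m, r) = (-7 + r)**2
R(Z(7, -6), -37) - P(-26) = (-7 - 37)**2 - 1*(-5/2) = (-44)**2 + 5/2 = 1936 + 5/2 = 3877/2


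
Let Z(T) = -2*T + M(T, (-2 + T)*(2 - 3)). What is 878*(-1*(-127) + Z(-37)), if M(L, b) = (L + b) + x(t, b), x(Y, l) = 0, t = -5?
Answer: 178234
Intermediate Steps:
M(L, b) = L + b (M(L, b) = (L + b) + 0 = L + b)
Z(T) = 2 - 2*T (Z(T) = -2*T + (T + (-2 + T)*(2 - 3)) = -2*T + (T + (-2 + T)*(-1)) = -2*T + (T + (2 - T)) = -2*T + 2 = 2 - 2*T)
878*(-1*(-127) + Z(-37)) = 878*(-1*(-127) + (2 - 2*(-37))) = 878*(127 + (2 + 74)) = 878*(127 + 76) = 878*203 = 178234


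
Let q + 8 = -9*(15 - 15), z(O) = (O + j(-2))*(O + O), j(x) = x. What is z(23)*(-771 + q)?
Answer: -752514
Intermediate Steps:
z(O) = 2*O*(-2 + O) (z(O) = (O - 2)*(O + O) = (-2 + O)*(2*O) = 2*O*(-2 + O))
q = -8 (q = -8 - 9*(15 - 15) = -8 - 9*0 = -8 + 0 = -8)
z(23)*(-771 + q) = (2*23*(-2 + 23))*(-771 - 8) = (2*23*21)*(-779) = 966*(-779) = -752514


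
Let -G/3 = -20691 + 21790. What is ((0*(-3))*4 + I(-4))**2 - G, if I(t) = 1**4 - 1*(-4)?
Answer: 3322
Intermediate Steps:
I(t) = 5 (I(t) = 1 + 4 = 5)
G = -3297 (G = -3*(-20691 + 21790) = -3*1099 = -3297)
((0*(-3))*4 + I(-4))**2 - G = ((0*(-3))*4 + 5)**2 - 1*(-3297) = (0*4 + 5)**2 + 3297 = (0 + 5)**2 + 3297 = 5**2 + 3297 = 25 + 3297 = 3322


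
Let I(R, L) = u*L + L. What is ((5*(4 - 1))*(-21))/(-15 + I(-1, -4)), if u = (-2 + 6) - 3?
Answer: 315/23 ≈ 13.696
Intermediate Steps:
u = 1 (u = 4 - 3 = 1)
I(R, L) = 2*L (I(R, L) = 1*L + L = L + L = 2*L)
((5*(4 - 1))*(-21))/(-15 + I(-1, -4)) = ((5*(4 - 1))*(-21))/(-15 + 2*(-4)) = ((5*3)*(-21))/(-15 - 8) = (15*(-21))/(-23) = -315*(-1/23) = 315/23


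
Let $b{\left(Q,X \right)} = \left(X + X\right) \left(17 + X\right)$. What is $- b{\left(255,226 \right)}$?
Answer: $-109836$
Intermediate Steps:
$b{\left(Q,X \right)} = 2 X \left(17 + X\right)$
$- b{\left(255,226 \right)} = - 2 \cdot 226 \left(17 + 226\right) = - 2 \cdot 226 \cdot 243 = \left(-1\right) 109836 = -109836$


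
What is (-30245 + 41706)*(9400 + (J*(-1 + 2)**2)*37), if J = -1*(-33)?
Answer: 121727281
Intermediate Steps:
J = 33
(-30245 + 41706)*(9400 + (J*(-1 + 2)**2)*37) = (-30245 + 41706)*(9400 + (33*(-1 + 2)**2)*37) = 11461*(9400 + (33*1**2)*37) = 11461*(9400 + (33*1)*37) = 11461*(9400 + 33*37) = 11461*(9400 + 1221) = 11461*10621 = 121727281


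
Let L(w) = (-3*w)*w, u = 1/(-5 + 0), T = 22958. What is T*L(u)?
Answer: -68874/25 ≈ -2755.0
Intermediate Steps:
u = -⅕ (u = 1/(-5) = -⅕ ≈ -0.20000)
L(w) = -3*w²
T*L(u) = 22958*(-3*(-⅕)²) = 22958*(-3*1/25) = 22958*(-3/25) = -68874/25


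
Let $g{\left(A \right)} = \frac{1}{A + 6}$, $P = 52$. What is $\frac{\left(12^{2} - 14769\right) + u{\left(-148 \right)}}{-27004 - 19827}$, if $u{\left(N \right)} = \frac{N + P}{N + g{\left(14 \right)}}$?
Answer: $\frac{43273455}{138572929} \approx 0.31228$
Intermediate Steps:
$g{\left(A \right)} = \frac{1}{6 + A}$
$u{\left(N \right)} = \frac{52 + N}{\frac{1}{20} + N}$ ($u{\left(N \right)} = \frac{N + 52}{N + \frac{1}{6 + 14}} = \frac{52 + N}{N + \frac{1}{20}} = \frac{52 + N}{\frac{1}{20} + N}$)
$\frac{\left(12^{2} - 14769\right) + u{\left(-148 \right)}}{-27004 - 19827} = \frac{\left(12^{2} - 14769\right) + \frac{20 \left(52 - 148\right)}{1 + 20 \left(-148\right)}}{-27004 - 19827} = \frac{\left(144 - 14769\right) + 20 \frac{1}{1 - 2960} \left(-96\right)}{-46831} = \left(-14625 + 20 \frac{1}{-2959} \left(-96\right)\right) \left(- \frac{1}{46831}\right) = \left(-14625 + 20 \left(- \frac{1}{2959}\right) \left(-96\right)\right) \left(- \frac{1}{46831}\right) = \left(-14625 + \frac{1920}{2959}\right) \left(- \frac{1}{46831}\right) = \left(- \frac{43273455}{2959}\right) \left(- \frac{1}{46831}\right) = \frac{43273455}{138572929}$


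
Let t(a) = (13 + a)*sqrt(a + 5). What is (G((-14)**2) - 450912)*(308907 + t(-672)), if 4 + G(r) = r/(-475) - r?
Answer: -66192096473172/475 + 141209462964*I*sqrt(667)/475 ≈ -1.3935e+11 + 7.6777e+9*I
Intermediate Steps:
G(r) = -4 - 476*r/475 (G(r) = -4 + (r/(-475) - r) = -4 + (r*(-1/475) - r) = -4 + (-r/475 - r) = -4 - 476*r/475)
t(a) = sqrt(5 + a)*(13 + a) (t(a) = (13 + a)*sqrt(5 + a) = sqrt(5 + a)*(13 + a))
(G((-14)**2) - 450912)*(308907 + t(-672)) = ((-4 - 476/475*(-14)**2) - 450912)*(308907 + sqrt(5 - 672)*(13 - 672)) = ((-4 - 476/475*196) - 450912)*(308907 + sqrt(-667)*(-659)) = ((-4 - 93296/475) - 450912)*(308907 + (I*sqrt(667))*(-659)) = (-95196/475 - 450912)*(308907 - 659*I*sqrt(667)) = -214278396*(308907 - 659*I*sqrt(667))/475 = -66192096473172/475 + 141209462964*I*sqrt(667)/475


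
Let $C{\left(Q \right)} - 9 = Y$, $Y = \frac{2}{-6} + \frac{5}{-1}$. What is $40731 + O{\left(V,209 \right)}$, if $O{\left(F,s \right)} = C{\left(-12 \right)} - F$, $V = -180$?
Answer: $\frac{122744}{3} \approx 40915.0$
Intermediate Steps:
$Y = - \frac{16}{3}$ ($Y = 2 \left(- \frac{1}{6}\right) + 5 \left(-1\right) = - \frac{1}{3} - 5 = - \frac{16}{3} \approx -5.3333$)
$C{\left(Q \right)} = \frac{11}{3}$ ($C{\left(Q \right)} = 9 - \frac{16}{3} = \frac{11}{3}$)
$O{\left(F,s \right)} = \frac{11}{3} - F$
$40731 + O{\left(V,209 \right)} = 40731 + \left(\frac{11}{3} - -180\right) = 40731 + \left(\frac{11}{3} + 180\right) = 40731 + \frac{551}{3} = \frac{122744}{3}$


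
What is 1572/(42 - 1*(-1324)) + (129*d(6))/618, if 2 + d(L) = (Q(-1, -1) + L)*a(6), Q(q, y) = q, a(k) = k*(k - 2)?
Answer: 1813729/70349 ≈ 25.782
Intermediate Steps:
a(k) = k*(-2 + k)
d(L) = -26 + 24*L (d(L) = -2 + (-1 + L)*(6*(-2 + 6)) = -2 + (-1 + L)*(6*4) = -2 + (-1 + L)*24 = -2 + (-24 + 24*L) = -26 + 24*L)
1572/(42 - 1*(-1324)) + (129*d(6))/618 = 1572/(42 - 1*(-1324)) + (129*(-26 + 24*6))/618 = 1572/(42 + 1324) + (129*(-26 + 144))*(1/618) = 1572/1366 + (129*118)*(1/618) = 1572*(1/1366) + 15222*(1/618) = 786/683 + 2537/103 = 1813729/70349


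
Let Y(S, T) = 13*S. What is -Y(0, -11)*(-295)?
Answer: 0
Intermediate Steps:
-Y(0, -11)*(-295) = -13*0*(-295) = -0*(-295) = -1*0 = 0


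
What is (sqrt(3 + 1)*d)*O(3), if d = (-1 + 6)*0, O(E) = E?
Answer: 0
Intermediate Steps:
d = 0 (d = 5*0 = 0)
(sqrt(3 + 1)*d)*O(3) = (sqrt(3 + 1)*0)*3 = (sqrt(4)*0)*3 = (2*0)*3 = 0*3 = 0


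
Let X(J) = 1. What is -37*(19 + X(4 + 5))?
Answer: -740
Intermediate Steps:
-37*(19 + X(4 + 5)) = -37*(19 + 1) = -37*20 = -740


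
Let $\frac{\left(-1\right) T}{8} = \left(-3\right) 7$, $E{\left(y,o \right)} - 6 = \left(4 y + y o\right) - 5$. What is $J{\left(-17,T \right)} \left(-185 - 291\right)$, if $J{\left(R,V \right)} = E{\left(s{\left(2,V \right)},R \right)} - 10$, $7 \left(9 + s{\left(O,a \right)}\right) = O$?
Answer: $-49640$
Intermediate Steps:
$s{\left(O,a \right)} = -9 + \frac{O}{7}$
$E{\left(y,o \right)} = 1 + 4 y + o y$ ($E{\left(y,o \right)} = 6 - \left(5 - 4 y - y o\right) = 6 - \left(5 - 4 y - o y\right) = 6 + \left(-5 + 4 y + o y\right) = 1 + 4 y + o y$)
$T = 168$ ($T = - 8 \left(\left(-3\right) 7\right) = \left(-8\right) \left(-21\right) = 168$)
$J{\left(R,V \right)} = - \frac{307}{7} - \frac{61 R}{7}$ ($J{\left(R,V \right)} = \left(1 + 4 \left(-9 + \frac{1}{7} \cdot 2\right) + R \left(-9 + \frac{1}{7} \cdot 2\right)\right) - 10 = \left(1 + 4 \left(-9 + \frac{2}{7}\right) + R \left(-9 + \frac{2}{7}\right)\right) - 10 = \left(1 + 4 \left(- \frac{61}{7}\right) + R \left(- \frac{61}{7}\right)\right) - 10 = \left(1 - \frac{244}{7} - \frac{61 R}{7}\right) - 10 = \left(- \frac{237}{7} - \frac{61 R}{7}\right) - 10 = - \frac{307}{7} - \frac{61 R}{7}$)
$J{\left(-17,T \right)} \left(-185 - 291\right) = \left(- \frac{307}{7} - - \frac{1037}{7}\right) \left(-185 - 291\right) = \left(- \frac{307}{7} + \frac{1037}{7}\right) \left(-476\right) = \frac{730}{7} \left(-476\right) = -49640$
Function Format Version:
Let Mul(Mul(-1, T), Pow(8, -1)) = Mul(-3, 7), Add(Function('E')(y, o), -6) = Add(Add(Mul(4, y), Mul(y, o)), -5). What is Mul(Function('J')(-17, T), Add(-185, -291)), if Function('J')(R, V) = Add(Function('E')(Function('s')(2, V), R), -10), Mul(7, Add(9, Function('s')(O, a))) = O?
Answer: -49640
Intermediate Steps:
Function('s')(O, a) = Add(-9, Mul(Rational(1, 7), O))
Function('E')(y, o) = Add(1, Mul(4, y), Mul(o, y)) (Function('E')(y, o) = Add(6, Add(Add(Mul(4, y), Mul(y, o)), -5)) = Add(6, Add(Add(Mul(4, y), Mul(o, y)), -5)) = Add(6, Add(-5, Mul(4, y), Mul(o, y))) = Add(1, Mul(4, y), Mul(o, y)))
T = 168 (T = Mul(-8, Mul(-3, 7)) = Mul(-8, -21) = 168)
Function('J')(R, V) = Add(Rational(-307, 7), Mul(Rational(-61, 7), R)) (Function('J')(R, V) = Add(Add(1, Mul(4, Add(-9, Mul(Rational(1, 7), 2))), Mul(R, Add(-9, Mul(Rational(1, 7), 2)))), -10) = Add(Add(1, Mul(4, Add(-9, Rational(2, 7))), Mul(R, Add(-9, Rational(2, 7)))), -10) = Add(Add(1, Mul(4, Rational(-61, 7)), Mul(R, Rational(-61, 7))), -10) = Add(Add(1, Rational(-244, 7), Mul(Rational(-61, 7), R)), -10) = Add(Add(Rational(-237, 7), Mul(Rational(-61, 7), R)), -10) = Add(Rational(-307, 7), Mul(Rational(-61, 7), R)))
Mul(Function('J')(-17, T), Add(-185, -291)) = Mul(Add(Rational(-307, 7), Mul(Rational(-61, 7), -17)), Add(-185, -291)) = Mul(Add(Rational(-307, 7), Rational(1037, 7)), -476) = Mul(Rational(730, 7), -476) = -49640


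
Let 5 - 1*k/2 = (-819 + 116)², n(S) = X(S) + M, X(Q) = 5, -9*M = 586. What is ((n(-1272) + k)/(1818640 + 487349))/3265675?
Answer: -8896213/67775495648175 ≈ -1.3126e-7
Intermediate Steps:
M = -586/9 (M = -⅑*586 = -586/9 ≈ -65.111)
n(S) = -541/9 (n(S) = 5 - 586/9 = -541/9)
k = -988408 (k = 10 - 2*(-819 + 116)² = 10 - 2*(-703)² = 10 - 2*494209 = 10 - 988418 = -988408)
((n(-1272) + k)/(1818640 + 487349))/3265675 = ((-541/9 - 988408)/(1818640 + 487349))/3265675 = -8896213/9/2305989*(1/3265675) = -8896213/9*1/2305989*(1/3265675) = -8896213/20753901*1/3265675 = -8896213/67775495648175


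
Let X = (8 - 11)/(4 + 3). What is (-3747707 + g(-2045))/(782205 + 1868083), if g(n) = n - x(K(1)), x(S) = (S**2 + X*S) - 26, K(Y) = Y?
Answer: -13124043/9276008 ≈ -1.4148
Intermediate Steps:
X = -3/7 ≈ -0.42857
x(S) = -26 + S**2 - 3*S/7 (x(S) = (S**2 - 3*S/7) - 26 = -26 + S**2 - 3*S/7)
g(n) = 178/7 + n (g(n) = n - (-26 + 1**2 - 3/7*1) = n - (-26 + 1 - 3/7) = n - 1*(-178/7) = n + 178/7 = 178/7 + n)
(-3747707 + g(-2045))/(782205 + 1868083) = (-3747707 + (178/7 - 2045))/(782205 + 1868083) = (-3747707 - 14137/7)/2650288 = -26248086/7*1/2650288 = -13124043/9276008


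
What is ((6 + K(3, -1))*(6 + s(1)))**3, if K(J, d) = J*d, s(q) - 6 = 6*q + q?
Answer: 185193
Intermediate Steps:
s(q) = 6 + 7*q (s(q) = 6 + (6*q + q) = 6 + 7*q)
((6 + K(3, -1))*(6 + s(1)))**3 = ((6 + 3*(-1))*(6 + (6 + 7*1)))**3 = ((6 - 3)*(6 + (6 + 7)))**3 = (3*(6 + 13))**3 = (3*19)**3 = 57**3 = 185193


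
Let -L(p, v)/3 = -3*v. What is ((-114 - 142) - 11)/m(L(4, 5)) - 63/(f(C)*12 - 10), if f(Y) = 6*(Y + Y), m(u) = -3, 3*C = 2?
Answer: 7591/86 ≈ 88.267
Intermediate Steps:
C = 2/3 (C = (1/3)*2 = 2/3 ≈ 0.66667)
L(p, v) = 9*v (L(p, v) = -(-9)*v = 9*v)
f(Y) = 12*Y (f(Y) = 6*(2*Y) = 12*Y)
((-114 - 142) - 11)/m(L(4, 5)) - 63/(f(C)*12 - 10) = ((-114 - 142) - 11)/(-3) - 63/((12*(2/3))*12 - 10) = (-256 - 11)*(-1/3) - 63/(8*12 - 10) = -267*(-1/3) - 63/(96 - 10) = 89 - 63/86 = 7591/86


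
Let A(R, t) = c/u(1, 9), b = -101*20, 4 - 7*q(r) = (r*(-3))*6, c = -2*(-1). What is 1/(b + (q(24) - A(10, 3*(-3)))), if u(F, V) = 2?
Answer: -7/13711 ≈ -0.00051054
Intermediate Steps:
c = 2
q(r) = 4/7 + 18*r/7 (q(r) = 4/7 - r*(-3)*6/7 = 4/7 - (-3*r)*6/7 = 4/7 - (-18)*r/7 = 4/7 + 18*r/7)
b = -2020
A(R, t) = 1 (A(R, t) = 2/2 = 2*(1/2) = 1)
1/(b + (q(24) - A(10, 3*(-3)))) = 1/(-2020 + ((4/7 + (18/7)*24) - 1*1)) = 1/(-2020 + ((4/7 + 432/7) - 1)) = 1/(-2020 + (436/7 - 1)) = 1/(-2020 + 429/7) = 1/(-13711/7) = -7/13711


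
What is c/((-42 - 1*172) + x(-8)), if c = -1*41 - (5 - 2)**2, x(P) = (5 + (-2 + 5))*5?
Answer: 25/87 ≈ 0.28736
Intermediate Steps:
x(P) = 40 (x(P) = (5 + 3)*5 = 8*5 = 40)
c = -50 (c = -41 - 1*3**2 = -41 - 1*9 = -41 - 9 = -50)
c/((-42 - 1*172) + x(-8)) = -50/((-42 - 1*172) + 40) = -50/((-42 - 172) + 40) = -50/(-214 + 40) = -50/(-174) = -1/174*(-50) = 25/87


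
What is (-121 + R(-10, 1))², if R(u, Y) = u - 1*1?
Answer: 17424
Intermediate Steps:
R(u, Y) = -1 + u (R(u, Y) = u - 1 = -1 + u)
(-121 + R(-10, 1))² = (-121 + (-1 - 10))² = (-121 - 11)² = (-132)² = 17424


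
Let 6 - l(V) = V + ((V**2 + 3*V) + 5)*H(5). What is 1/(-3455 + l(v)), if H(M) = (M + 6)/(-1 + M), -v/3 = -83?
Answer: -4/705075 ≈ -5.6732e-6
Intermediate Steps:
v = 249 (v = -3*(-83) = 249)
H(M) = (6 + M)/(-1 + M)
l(V) = -31/4 - 37*V/4 - 11*V**2/4 (l(V) = 6 - (V + ((V**2 + 3*V) + 5)*((6 + 5)/(-1 + 5))) = 6 - (V + (5 + V**2 + 3*V)*(11/4)) = 6 - (V + (55/4 + 11*V**2/4 + 33*V/4)) = 6 - (55/4 + 11*V**2/4 + 37*V/4) = 6 + (-55/4 - 37*V/4 - 11*V**2/4) = -31/4 - 37*V/4 - 11*V**2/4)
1/(-3455 + l(v)) = 1/(-3455 + (-31/4 - 37/4*249 - 11/4*249**2)) = 1/(-3455 + (-31/4 - 9213/4 - 11/4*62001)) = 1/(-3455 + (-31/4 - 9213/4 - 682011/4)) = 1/(-3455 - 691255/4) = 1/(-705075/4) = -4/705075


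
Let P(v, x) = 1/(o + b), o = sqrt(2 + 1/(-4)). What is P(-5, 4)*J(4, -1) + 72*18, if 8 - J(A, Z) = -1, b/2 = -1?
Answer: 1288 - 2*sqrt(7) ≈ 1282.7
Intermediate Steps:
b = -2 (b = 2*(-1) = -2)
J(A, Z) = 9 (J(A, Z) = 8 - 1*(-1) = 8 + 1 = 9)
o = sqrt(7)/2 (o = sqrt(2 - 1/4) = sqrt(7/4) = sqrt(7)/2 ≈ 1.3229)
P(v, x) = 1/(-2 + sqrt(7)/2) (P(v, x) = 1/(sqrt(7)/2 - 2) = 1/(-2 + sqrt(7)/2))
P(-5, 4)*J(4, -1) + 72*18 = (-8/9 - 2*sqrt(7)/9)*9 + 72*18 = (-8 - 2*sqrt(7)) + 1296 = 1288 - 2*sqrt(7)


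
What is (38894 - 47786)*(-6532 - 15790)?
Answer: 198487224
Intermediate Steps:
(38894 - 47786)*(-6532 - 15790) = -8892*(-22322) = 198487224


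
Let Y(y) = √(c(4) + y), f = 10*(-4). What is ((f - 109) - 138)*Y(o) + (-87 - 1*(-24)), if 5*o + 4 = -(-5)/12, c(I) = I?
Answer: -63 - 287*√2955/30 ≈ -583.04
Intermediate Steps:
f = -40
o = -43/60 (o = -⅘ + (-(-5)/12)/5 = -⅘ + (-1*(-5/12))/5 = -⅘ + (⅕)*(5/12) = -⅘ + 1/12 = -43/60 ≈ -0.71667)
Y(y) = √(4 + y)
((f - 109) - 138)*Y(o) + (-87 - 1*(-24)) = ((-40 - 109) - 138)*√(4 - 43/60) + (-87 - 1*(-24)) = (-149 - 138)*√(197/60) + (-87 + 24) = -287*√2955/30 - 63 = -63 - 287*√2955/30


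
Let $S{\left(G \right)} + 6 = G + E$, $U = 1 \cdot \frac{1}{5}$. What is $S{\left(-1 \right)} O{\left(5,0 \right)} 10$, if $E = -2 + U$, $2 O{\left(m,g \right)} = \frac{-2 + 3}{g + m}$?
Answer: $- \frac{44}{5} \approx -8.8$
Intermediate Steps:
$U = \frac{1}{5}$ ($U = 1 \cdot \frac{1}{5} = \frac{1}{5} \approx 0.2$)
$O{\left(m,g \right)} = \frac{1}{2 \left(g + m\right)}$ ($O{\left(m,g \right)} = \frac{\left(-2 + 3\right) \frac{1}{g + m}}{2} = \frac{1 \frac{1}{g + m}}{2} = \frac{1}{2 \left(g + m\right)}$)
$E = - \frac{9}{5}$ ($E = -2 + \frac{1}{5} = - \frac{9}{5} \approx -1.8$)
$S{\left(G \right)} = - \frac{39}{5} + G$ ($S{\left(G \right)} = -6 + \left(G - \frac{9}{5}\right) = -6 + \left(- \frac{9}{5} + G\right) = - \frac{39}{5} + G$)
$S{\left(-1 \right)} O{\left(5,0 \right)} 10 = \left(- \frac{39}{5} - 1\right) \frac{1}{2 \left(0 + 5\right)} 10 = - \frac{44 \frac{1}{2 \cdot 5}}{5} \cdot 10 = - \frac{44 \cdot \frac{1}{2} \cdot \frac{1}{5}}{5} \cdot 10 = \left(- \frac{44}{5}\right) \frac{1}{10} \cdot 10 = \left(- \frac{22}{25}\right) 10 = - \frac{44}{5}$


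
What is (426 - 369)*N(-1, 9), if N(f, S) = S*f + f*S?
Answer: -1026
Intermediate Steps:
N(f, S) = 2*S*f (N(f, S) = S*f + S*f = 2*S*f)
(426 - 369)*N(-1, 9) = (426 - 369)*(2*9*(-1)) = 57*(-18) = -1026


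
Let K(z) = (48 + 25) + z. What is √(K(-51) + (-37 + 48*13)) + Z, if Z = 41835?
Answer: 41835 + √609 ≈ 41860.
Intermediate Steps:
K(z) = 73 + z
√(K(-51) + (-37 + 48*13)) + Z = √((73 - 51) + (-37 + 48*13)) + 41835 = √(22 + (-37 + 624)) + 41835 = √(22 + 587) + 41835 = √609 + 41835 = 41835 + √609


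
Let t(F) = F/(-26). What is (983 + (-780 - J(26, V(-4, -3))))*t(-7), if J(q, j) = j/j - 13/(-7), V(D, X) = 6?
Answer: 1401/26 ≈ 53.885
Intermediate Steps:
t(F) = -F/26 (t(F) = F*(-1/26) = -F/26)
J(q, j) = 20/7 (J(q, j) = 1 - 13*(-⅐) = 1 + 13/7 = 20/7)
(983 + (-780 - J(26, V(-4, -3))))*t(-7) = (983 + (-780 - 1*20/7))*(-1/26*(-7)) = (983 + (-780 - 20/7))*(7/26) = (983 - 5480/7)*(7/26) = (1401/7)*(7/26) = 1401/26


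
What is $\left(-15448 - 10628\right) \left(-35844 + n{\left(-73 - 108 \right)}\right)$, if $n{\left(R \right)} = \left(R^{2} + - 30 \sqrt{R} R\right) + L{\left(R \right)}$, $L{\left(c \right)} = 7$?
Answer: $80209776 - 141592680 i \sqrt{181} \approx 8.021 \cdot 10^{7} - 1.9049 \cdot 10^{9} i$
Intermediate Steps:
$n{\left(R \right)} = 7 + R^{2} - 30 R^{\frac{3}{2}}$ ($n{\left(R \right)} = \left(R^{2} + - 30 \sqrt{R} R\right) + 7 = \left(R^{2} - 30 R^{\frac{3}{2}}\right) + 7 = 7 + R^{2} - 30 R^{\frac{3}{2}}$)
$\left(-15448 - 10628\right) \left(-35844 + n{\left(-73 - 108 \right)}\right) = \left(-15448 - 10628\right) \left(-35844 + \left(7 + \left(-73 - 108\right)^{2} - 30 \left(-73 - 108\right)^{\frac{3}{2}}\right)\right) = - 26076 \left(-35844 + \left(7 + \left(-73 - 108\right)^{2} - 30 \left(-73 - 108\right)^{\frac{3}{2}}\right)\right) = - 26076 \left(-35844 + \left(7 + \left(-181\right)^{2} - 30 \left(-181\right)^{\frac{3}{2}}\right)\right) = - 26076 \left(-35844 + \left(7 + 32761 - 30 \left(- 181 i \sqrt{181}\right)\right)\right) = - 26076 \left(-35844 + \left(7 + 32761 + 5430 i \sqrt{181}\right)\right) = - 26076 \left(-35844 + \left(32768 + 5430 i \sqrt{181}\right)\right) = - 26076 \left(-3076 + 5430 i \sqrt{181}\right) = 80209776 - 141592680 i \sqrt{181}$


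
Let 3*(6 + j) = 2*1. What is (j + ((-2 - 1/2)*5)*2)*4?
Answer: -364/3 ≈ -121.33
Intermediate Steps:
j = -16/3 (j = -6 + (2*1)/3 = -6 + (⅓)*2 = -6 + ⅔ = -16/3 ≈ -5.3333)
(j + ((-2 - 1/2)*5)*2)*4 = (-16/3 + ((-2 - 1/2)*5)*2)*4 = (-16/3 + ((-2 - 1*½)*5)*2)*4 = (-16/3 + ((-2 - ½)*5)*2)*4 = (-16/3 - 5/2*5*2)*4 = (-16/3 - 25/2*2)*4 = (-16/3 - 25)*4 = -91/3*4 = -364/3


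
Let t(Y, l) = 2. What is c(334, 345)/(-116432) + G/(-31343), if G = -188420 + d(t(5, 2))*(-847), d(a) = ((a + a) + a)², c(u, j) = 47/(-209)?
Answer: 5327069127777/762709588784 ≈ 6.9844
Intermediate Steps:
c(u, j) = -47/209 (c(u, j) = 47*(-1/209) = -47/209)
d(a) = 9*a² (d(a) = (2*a + a)² = (3*a)² = 9*a²)
G = -218912 (G = -188420 + (9*2²)*(-847) = -188420 + (9*4)*(-847) = -188420 + 36*(-847) = -188420 - 30492 = -218912)
c(334, 345)/(-116432) + G/(-31343) = -47/209/(-116432) - 218912/(-31343) = -47/209*(-1/116432) - 218912*(-1/31343) = 47/24334288 + 218912/31343 = 5327069127777/762709588784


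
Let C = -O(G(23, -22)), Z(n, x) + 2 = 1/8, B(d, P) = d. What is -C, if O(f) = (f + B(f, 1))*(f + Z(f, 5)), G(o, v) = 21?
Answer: 3213/4 ≈ 803.25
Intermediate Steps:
Z(n, x) = -15/8 (Z(n, x) = -2 + 1/8 = -15/8)
O(f) = 2*f*(-15/8 + f) (O(f) = (f + f)*(f - 15/8) = (2*f)*(-15/8 + f) = 2*f*(-15/8 + f))
C = -3213/4 (C = -21*(-15 + 8*21)/4 = -21*(-15 + 168)/4 = -21*153/4 = -1*3213/4 = -3213/4 ≈ -803.25)
-C = -1*(-3213/4) = 3213/4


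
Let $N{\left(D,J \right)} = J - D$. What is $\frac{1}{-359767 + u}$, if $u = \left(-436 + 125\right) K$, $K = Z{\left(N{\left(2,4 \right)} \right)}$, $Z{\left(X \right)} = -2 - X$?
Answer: $- \frac{1}{358523} \approx -2.7892 \cdot 10^{-6}$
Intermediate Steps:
$K = -4$ ($K = -2 - \left(4 - 2\right) = -2 - 2 = -4$)
$u = 1244$ ($u = \left(-436 + 125\right) \left(-4\right) = \left(-311\right) \left(-4\right) = 1244$)
$\frac{1}{-359767 + u} = \frac{1}{-359767 + 1244} = \frac{1}{-358523} = - \frac{1}{358523}$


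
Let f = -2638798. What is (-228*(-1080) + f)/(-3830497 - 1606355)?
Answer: 1196279/2718426 ≈ 0.44006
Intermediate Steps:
(-228*(-1080) + f)/(-3830497 - 1606355) = (-228*(-1080) - 2638798)/(-3830497 - 1606355) = (246240 - 2638798)/(-5436852) = -2392558*(-1/5436852) = 1196279/2718426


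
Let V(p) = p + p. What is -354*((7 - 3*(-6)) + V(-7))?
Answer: -3894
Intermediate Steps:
V(p) = 2*p
-354*((7 - 3*(-6)) + V(-7)) = -354*((7 - 3*(-6)) + 2*(-7)) = -354*((7 + 18) - 14) = -354*(25 - 14) = -354*11 = -3894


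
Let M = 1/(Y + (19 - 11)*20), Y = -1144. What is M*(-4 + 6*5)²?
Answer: -169/246 ≈ -0.68699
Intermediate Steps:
M = -1/984 (M = 1/(-1144 + (19 - 11)*20) = 1/(-1144 + 8*20) = 1/(-1144 + 160) = 1/(-984) = -1/984 ≈ -0.0010163)
M*(-4 + 6*5)² = -(-4 + 6*5)²/984 = -(-4 + 30)²/984 = -1/984*26² = -1/984*676 = -169/246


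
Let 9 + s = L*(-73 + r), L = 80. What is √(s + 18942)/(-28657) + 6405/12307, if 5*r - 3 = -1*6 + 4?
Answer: 6405/12307 - √13109/28657 ≈ 0.51644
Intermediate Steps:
r = ⅕ (r = ⅗ + (-1*6 + 4)/5 = ⅗ + (-6 + 4)/5 = ⅗ + (⅕)*(-2) = ⅗ - ⅖ = ⅕ ≈ 0.20000)
s = -5833 (s = -9 + 80*(-73 + ⅕) = -9 + 80*(-364/5) = -9 - 5824 = -5833)
√(s + 18942)/(-28657) + 6405/12307 = √(-5833 + 18942)/(-28657) + 6405/12307 = √13109*(-1/28657) + 6405*(1/12307) = -√13109/28657 + 6405/12307 = 6405/12307 - √13109/28657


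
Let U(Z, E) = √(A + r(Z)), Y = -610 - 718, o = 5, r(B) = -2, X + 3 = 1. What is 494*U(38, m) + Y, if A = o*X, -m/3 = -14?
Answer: -1328 + 988*I*√3 ≈ -1328.0 + 1711.3*I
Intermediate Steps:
X = -2 (X = -3 + 1 = -2)
m = 42 (m = -3*(-14) = 42)
Y = -1328
A = -10 (A = 5*(-2) = -10)
U(Z, E) = 2*I*√3 (U(Z, E) = √(-10 - 2) = √(-12) = 2*I*√3)
494*U(38, m) + Y = 494*(2*I*√3) - 1328 = 988*I*√3 - 1328 = -1328 + 988*I*√3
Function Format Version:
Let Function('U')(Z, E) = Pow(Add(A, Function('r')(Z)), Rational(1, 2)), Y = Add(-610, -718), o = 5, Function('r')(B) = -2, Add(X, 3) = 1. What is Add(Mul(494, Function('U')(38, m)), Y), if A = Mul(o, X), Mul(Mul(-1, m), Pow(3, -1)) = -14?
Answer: Add(-1328, Mul(988, I, Pow(3, Rational(1, 2)))) ≈ Add(-1328.0, Mul(1711.3, I))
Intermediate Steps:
X = -2 (X = Add(-3, 1) = -2)
m = 42 (m = Mul(-3, -14) = 42)
Y = -1328
A = -10 (A = Mul(5, -2) = -10)
Function('U')(Z, E) = Mul(2, I, Pow(3, Rational(1, 2))) (Function('U')(Z, E) = Pow(Add(-10, -2), Rational(1, 2)) = Pow(-12, Rational(1, 2)) = Mul(2, I, Pow(3, Rational(1, 2))))
Add(Mul(494, Function('U')(38, m)), Y) = Add(Mul(494, Mul(2, I, Pow(3, Rational(1, 2)))), -1328) = Add(Mul(988, I, Pow(3, Rational(1, 2))), -1328) = Add(-1328, Mul(988, I, Pow(3, Rational(1, 2))))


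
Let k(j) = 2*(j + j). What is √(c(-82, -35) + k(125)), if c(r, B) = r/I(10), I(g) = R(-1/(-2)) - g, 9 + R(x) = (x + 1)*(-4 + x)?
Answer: 2*√1184079/97 ≈ 22.436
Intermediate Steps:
R(x) = -9 + (1 + x)*(-4 + x) (R(x) = -9 + (x + 1)*(-4 + x) = -9 + (1 + x)*(-4 + x))
I(g) = -57/4 - g (I(g) = (-13 + (-1/(-2))² - (-3)/(-2)) - g = (-13 + (-1*(-½))² - (-3)*(-1)/2) - g = (-13 + (½)² - 3*½) - g = (-13 + ¼ - 3/2) - g = -57/4 - g)
k(j) = 4*j (k(j) = 2*(2*j) = 4*j)
c(r, B) = -4*r/97 (c(r, B) = r/(-57/4 - 1*10) = r/(-57/4 - 10) = r/(-97/4) = r*(-4/97) = -4*r/97)
√(c(-82, -35) + k(125)) = √(-4/97*(-82) + 4*125) = √(328/97 + 500) = √(48828/97) = 2*√1184079/97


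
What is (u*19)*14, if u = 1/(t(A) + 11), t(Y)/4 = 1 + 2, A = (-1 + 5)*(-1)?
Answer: 266/23 ≈ 11.565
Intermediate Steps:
A = -4 (A = 4*(-1) = -4)
t(Y) = 12 (t(Y) = 4*(1 + 2) = 4*3 = 12)
u = 1/23 (u = 1/(12 + 11) = 1/23 ≈ 0.043478)
(u*19)*14 = ((1/23)*19)*14 = (19/23)*14 = 266/23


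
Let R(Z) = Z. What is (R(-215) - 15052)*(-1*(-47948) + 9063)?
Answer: -870386937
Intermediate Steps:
(R(-215) - 15052)*(-1*(-47948) + 9063) = (-215 - 15052)*(-1*(-47948) + 9063) = -15267*(47948 + 9063) = -15267*57011 = -870386937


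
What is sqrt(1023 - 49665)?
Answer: 11*I*sqrt(402) ≈ 220.55*I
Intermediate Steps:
sqrt(1023 - 49665) = sqrt(-48642) = 11*I*sqrt(402)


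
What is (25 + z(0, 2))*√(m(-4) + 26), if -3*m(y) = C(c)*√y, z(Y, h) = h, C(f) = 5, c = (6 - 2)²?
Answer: 9*√(234 - 30*I) ≈ 137.95 - 8.8072*I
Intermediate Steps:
c = 16 (c = 4² = 16)
m(y) = -5*√y/3
(25 + z(0, 2))*√(m(-4) + 26) = (25 + 2)*√(-10*I/3 + 26) = 27*√(-10*I/3 + 26) = 27*√(26 - 10*I/3)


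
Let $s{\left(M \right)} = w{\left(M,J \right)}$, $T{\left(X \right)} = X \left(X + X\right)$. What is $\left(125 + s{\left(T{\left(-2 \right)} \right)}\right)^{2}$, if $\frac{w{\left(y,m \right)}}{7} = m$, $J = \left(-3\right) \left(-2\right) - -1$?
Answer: $30276$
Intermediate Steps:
$J = 7$ ($J = 6 + 1 = 7$)
$w{\left(y,m \right)} = 7 m$
$T{\left(X \right)} = 2 X^{2}$ ($T{\left(X \right)} = X 2 X = 2 X^{2}$)
$s{\left(M \right)} = 49$ ($s{\left(M \right)} = 7 \cdot 7 = 49$)
$\left(125 + s{\left(T{\left(-2 \right)} \right)}\right)^{2} = \left(125 + 49\right)^{2} = 174^{2} = 30276$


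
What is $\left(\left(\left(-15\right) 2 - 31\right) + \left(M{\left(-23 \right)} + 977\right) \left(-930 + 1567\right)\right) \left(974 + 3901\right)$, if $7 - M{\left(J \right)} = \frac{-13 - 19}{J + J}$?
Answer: $\frac{70224321375}{23} \approx 3.0532 \cdot 10^{9}$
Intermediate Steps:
$M{\left(J \right)} = 7 + \frac{16}{J}$ ($M{\left(J \right)} = 7 - \frac{-13 - 19}{J + J} = 7 - - \frac{32}{2 J} = 7 - - 32 \frac{1}{2 J} = 7 - - \frac{16}{J} = 7 + \frac{16}{J}$)
$\left(\left(\left(-15\right) 2 - 31\right) + \left(M{\left(-23 \right)} + 977\right) \left(-930 + 1567\right)\right) \left(974 + 3901\right) = \left(\left(\left(-15\right) 2 - 31\right) + \left(\left(7 + \frac{16}{-23}\right) + 977\right) \left(-930 + 1567\right)\right) \left(974 + 3901\right) = \left(\left(-30 - 31\right) + \left(\left(7 + 16 \left(- \frac{1}{23}\right)\right) + 977\right) 637\right) 4875 = \left(-61 + \left(\left(7 - \frac{16}{23}\right) + 977\right) 637\right) 4875 = \left(-61 + \left(\frac{145}{23} + 977\right) 637\right) 4875 = \left(-61 + \frac{22616}{23} \cdot 637\right) 4875 = \left(-61 + \frac{14406392}{23}\right) 4875 = \frac{14404989}{23} \cdot 4875 = \frac{70224321375}{23}$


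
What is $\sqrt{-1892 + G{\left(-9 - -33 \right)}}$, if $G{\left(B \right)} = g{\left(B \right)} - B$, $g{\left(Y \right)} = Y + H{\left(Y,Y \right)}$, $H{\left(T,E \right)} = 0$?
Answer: $2 i \sqrt{473} \approx 43.497 i$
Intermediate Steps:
$g{\left(Y \right)} = Y$ ($g{\left(Y \right)} = Y + 0 = Y$)
$G{\left(B \right)} = 0$ ($G{\left(B \right)} = B - B = 0$)
$\sqrt{-1892 + G{\left(-9 - -33 \right)}} = \sqrt{-1892 + 0} = \sqrt{-1892} = 2 i \sqrt{473}$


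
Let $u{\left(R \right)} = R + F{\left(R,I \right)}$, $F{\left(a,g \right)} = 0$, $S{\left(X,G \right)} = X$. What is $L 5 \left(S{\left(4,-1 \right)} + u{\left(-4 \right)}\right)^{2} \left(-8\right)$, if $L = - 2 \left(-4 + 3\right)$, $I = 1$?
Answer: $0$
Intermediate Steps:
$u{\left(R \right)} = R$ ($u{\left(R \right)} = R + 0 = R$)
$L = 2$ ($L = \left(-2\right) \left(-1\right) = 2$)
$L 5 \left(S{\left(4,-1 \right)} + u{\left(-4 \right)}\right)^{2} \left(-8\right) = 2 \cdot 5 \left(4 - 4\right)^{2} \left(-8\right) = 2 \cdot 5 \cdot 0^{2} \left(-8\right) = 2 \cdot 5 \cdot 0 \left(-8\right) = 2 \cdot 0 \left(-8\right) = 0 \left(-8\right) = 0$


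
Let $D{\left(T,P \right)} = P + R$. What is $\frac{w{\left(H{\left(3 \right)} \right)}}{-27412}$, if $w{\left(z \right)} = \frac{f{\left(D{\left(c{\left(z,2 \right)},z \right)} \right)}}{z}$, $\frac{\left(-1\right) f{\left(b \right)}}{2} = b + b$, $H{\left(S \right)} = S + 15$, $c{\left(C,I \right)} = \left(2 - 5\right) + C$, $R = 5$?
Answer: $\frac{23}{123354} \approx 0.00018646$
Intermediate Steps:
$c{\left(C,I \right)} = -3 + C$
$D{\left(T,P \right)} = 5 + P$ ($D{\left(T,P \right)} = P + 5 = 5 + P$)
$H{\left(S \right)} = 15 + S$
$f{\left(b \right)} = - 4 b$ ($f{\left(b \right)} = - 2 \left(b + b\right) = - 2 \cdot 2 b = - 4 b$)
$w{\left(z \right)} = \frac{-20 - 4 z}{z}$ ($w{\left(z \right)} = \frac{\left(-4\right) \left(5 + z\right)}{z} = \frac{-20 - 4 z}{z}$)
$\frac{w{\left(H{\left(3 \right)} \right)}}{-27412} = \frac{-4 - \frac{20}{15 + 3}}{-27412} = \left(-4 - \frac{20}{18}\right) \left(- \frac{1}{27412}\right) = \left(-4 - \frac{10}{9}\right) \left(- \frac{1}{27412}\right) = \left(- \frac{46}{9}\right) \left(- \frac{1}{27412}\right) = \frac{23}{123354}$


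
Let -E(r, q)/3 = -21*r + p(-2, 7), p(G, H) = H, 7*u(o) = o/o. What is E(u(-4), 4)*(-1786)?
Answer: 21432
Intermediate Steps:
u(o) = ⅐ (u(o) = (o/o)/7 = (⅐)*1 = ⅐)
E(r, q) = -21 + 63*r (E(r, q) = -3*(-21*r + 7) = -3*(7 - 21*r) = -21 + 63*r)
E(u(-4), 4)*(-1786) = (-21 + 63*(⅐))*(-1786) = (-21 + 9)*(-1786) = -12*(-1786) = 21432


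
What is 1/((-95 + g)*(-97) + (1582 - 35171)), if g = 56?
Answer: -1/29806 ≈ -3.3550e-5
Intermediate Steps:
1/((-95 + g)*(-97) + (1582 - 35171)) = 1/((-95 + 56)*(-97) + (1582 - 35171)) = 1/(-39*(-97) - 33589) = 1/(3783 - 33589) = 1/(-29806) = -1/29806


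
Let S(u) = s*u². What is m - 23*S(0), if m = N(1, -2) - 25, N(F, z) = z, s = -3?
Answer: -27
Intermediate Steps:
m = -27 (m = -2 - 25 = -27)
S(u) = -3*u²
m - 23*S(0) = -27 - (-69)*0² = -27 - (-69)*0 = -27 - 23*0 = -27 + 0 = -27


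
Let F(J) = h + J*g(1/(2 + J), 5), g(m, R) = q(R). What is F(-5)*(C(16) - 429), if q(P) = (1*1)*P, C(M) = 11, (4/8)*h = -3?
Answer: 12958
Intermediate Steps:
h = -6 (h = 2*(-3) = -6)
q(P) = P (q(P) = 1*P = P)
g(m, R) = R
F(J) = -6 + 5*J (F(J) = -6 + J*5 = -6 + 5*J)
F(-5)*(C(16) - 429) = (-6 + 5*(-5))*(11 - 429) = (-6 - 25)*(-418) = -31*(-418) = 12958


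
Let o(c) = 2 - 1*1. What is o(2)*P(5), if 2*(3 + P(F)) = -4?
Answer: -5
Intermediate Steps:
o(c) = 1 (o(c) = 2 - 1 = 1)
P(F) = -5 (P(F) = -3 + (½)*(-4) = -3 - 2 = -5)
o(2)*P(5) = 1*(-5) = -5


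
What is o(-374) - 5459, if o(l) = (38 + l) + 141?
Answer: -5654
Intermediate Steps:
o(l) = 179 + l
o(-374) - 5459 = (179 - 374) - 5459 = -195 - 5459 = -5654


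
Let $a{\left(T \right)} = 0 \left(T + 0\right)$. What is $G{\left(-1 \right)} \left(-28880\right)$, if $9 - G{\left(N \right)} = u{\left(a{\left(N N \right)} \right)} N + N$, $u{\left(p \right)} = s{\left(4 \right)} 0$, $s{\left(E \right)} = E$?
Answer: $-288800$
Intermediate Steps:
$a{\left(T \right)} = 0$ ($a{\left(T \right)} = 0 T = 0$)
$u{\left(p \right)} = 0$ ($u{\left(p \right)} = 4 \cdot 0 = 0$)
$G{\left(N \right)} = 9 - N$ ($G{\left(N \right)} = 9 - \left(0 N + N\right) = 9 - \left(0 + N\right) = 9 - N$)
$G{\left(-1 \right)} \left(-28880\right) = \left(9 - -1\right) \left(-28880\right) = \left(9 + 1\right) \left(-28880\right) = 10 \left(-28880\right) = -288800$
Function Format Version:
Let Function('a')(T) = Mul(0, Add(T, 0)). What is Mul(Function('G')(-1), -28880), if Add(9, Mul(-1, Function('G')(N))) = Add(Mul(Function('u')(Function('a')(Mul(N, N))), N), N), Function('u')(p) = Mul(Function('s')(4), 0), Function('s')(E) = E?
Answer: -288800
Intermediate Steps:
Function('a')(T) = 0 (Function('a')(T) = Mul(0, T) = 0)
Function('u')(p) = 0 (Function('u')(p) = Mul(4, 0) = 0)
Function('G')(N) = Add(9, Mul(-1, N)) (Function('G')(N) = Add(9, Mul(-1, Add(Mul(0, N), N))) = Add(9, Mul(-1, Add(0, N))) = Add(9, Mul(-1, N)))
Mul(Function('G')(-1), -28880) = Mul(Add(9, Mul(-1, -1)), -28880) = Mul(Add(9, 1), -28880) = Mul(10, -28880) = -288800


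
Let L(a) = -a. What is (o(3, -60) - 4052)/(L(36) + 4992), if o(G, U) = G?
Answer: -4049/4956 ≈ -0.81699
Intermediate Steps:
(o(3, -60) - 4052)/(L(36) + 4992) = (3 - 4052)/(-1*36 + 4992) = -4049/(-36 + 4992) = -4049/4956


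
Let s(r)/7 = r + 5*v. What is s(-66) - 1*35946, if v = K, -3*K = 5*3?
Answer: -36583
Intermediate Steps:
K = -5 (K = -5*3/3 = -⅓*15 = -5)
v = -5
s(r) = -175 + 7*r (s(r) = 7*(r + 5*(-5)) = 7*(r - 25) = 7*(-25 + r) = -175 + 7*r)
s(-66) - 1*35946 = (-175 + 7*(-66)) - 1*35946 = (-175 - 462) - 35946 = -637 - 35946 = -36583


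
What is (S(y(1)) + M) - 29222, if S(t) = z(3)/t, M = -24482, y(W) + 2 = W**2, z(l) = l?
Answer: -53707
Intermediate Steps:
y(W) = -2 + W**2
S(t) = 3/t
(S(y(1)) + M) - 29222 = (3/(-2 + 1**2) - 24482) - 29222 = (3/(-2 + 1) - 24482) - 29222 = (3/(-1) - 24482) - 29222 = (3*(-1) - 24482) - 29222 = (-3 - 24482) - 29222 = -24485 - 29222 = -53707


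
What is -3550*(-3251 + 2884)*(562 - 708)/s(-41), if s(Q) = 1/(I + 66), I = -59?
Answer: -1331512700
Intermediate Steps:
s(Q) = ⅐ (s(Q) = 1/(-59 + 66) = 1/7 = ⅐)
-3550*(-3251 + 2884)*(562 - 708)/s(-41) = -3550*7*(-3251 + 2884)*(562 - 708) = -3550/(1/(7*((-367*(-146))))) = -3550/((⅐)/53582) = -3550/((⅐)*(1/53582)) = -3550/1/375074 = -3550*375074 = -1331512700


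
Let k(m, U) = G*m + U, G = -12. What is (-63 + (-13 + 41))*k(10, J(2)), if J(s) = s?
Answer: 4130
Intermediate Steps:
k(m, U) = U - 12*m (k(m, U) = -12*m + U = U - 12*m)
(-63 + (-13 + 41))*k(10, J(2)) = (-63 + (-13 + 41))*(2 - 12*10) = (-63 + 28)*(2 - 120) = -35*(-118) = 4130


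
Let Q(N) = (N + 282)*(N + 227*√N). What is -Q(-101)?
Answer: 18281 - 41087*I*√101 ≈ 18281.0 - 4.1292e+5*I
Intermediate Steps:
Q(N) = (282 + N)*(N + 227*√N)
-Q(-101) = -((-101)² + 227*(-101)^(3/2) + 282*(-101) + 64014*√(-101)) = -(10201 + 227*(-101*I*√101) - 28482 + 64014*(I*√101)) = -(10201 - 22927*I*√101 - 28482 + 64014*I*√101) = -(-18281 + 41087*I*√101) = 18281 - 41087*I*√101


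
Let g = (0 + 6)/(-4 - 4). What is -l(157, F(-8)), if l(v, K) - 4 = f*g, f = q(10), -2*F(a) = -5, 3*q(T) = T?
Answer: -3/2 ≈ -1.5000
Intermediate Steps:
q(T) = T/3
F(a) = 5/2 (F(a) = -½*(-5) = 5/2)
g = -¾ (g = 6/(-8) = 6*(-⅛) = -¾ ≈ -0.75000)
f = 10/3 (f = (⅓)*10 = 10/3 ≈ 3.3333)
l(v, K) = 3/2 (l(v, K) = 4 + (10/3)*(-¾) = 4 - 5/2 = 3/2)
-l(157, F(-8)) = -1*3/2 = -3/2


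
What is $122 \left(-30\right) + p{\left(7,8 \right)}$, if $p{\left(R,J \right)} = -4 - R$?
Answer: $-3671$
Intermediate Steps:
$122 \left(-30\right) + p{\left(7,8 \right)} = 122 \left(-30\right) - 11 = -3660 - 11 = -3671$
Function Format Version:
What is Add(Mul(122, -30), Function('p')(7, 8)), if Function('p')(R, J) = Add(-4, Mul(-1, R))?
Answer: -3671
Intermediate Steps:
Add(Mul(122, -30), Function('p')(7, 8)) = Add(Mul(122, -30), Add(-4, Mul(-1, 7))) = Add(-3660, Add(-4, -7)) = Add(-3660, -11) = -3671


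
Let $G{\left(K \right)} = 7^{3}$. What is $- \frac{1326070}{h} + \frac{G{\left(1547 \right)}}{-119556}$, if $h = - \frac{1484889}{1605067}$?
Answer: $\frac{84822239880717571}{59175796428} \approx 1.4334 \cdot 10^{6}$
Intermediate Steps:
$G{\left(K \right)} = 343$
$h = - \frac{1484889}{1605067}$ ($h = \left(-1484889\right) \frac{1}{1605067} = - \frac{1484889}{1605067} \approx -0.92513$)
$- \frac{1326070}{h} + \frac{G{\left(1547 \right)}}{-119556} = - \frac{1326070}{- \frac{1484889}{1605067}} + \frac{343}{-119556} = \left(-1326070\right) \left(- \frac{1605067}{1484889}\right) + 343 \left(- \frac{1}{119556}\right) = \frac{2128431196690}{1484889} - \frac{343}{119556} = \frac{84822239880717571}{59175796428}$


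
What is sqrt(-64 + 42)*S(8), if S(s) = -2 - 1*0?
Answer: -2*I*sqrt(22) ≈ -9.3808*I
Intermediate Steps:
S(s) = -2 (S(s) = -2 + 0 = -2)
sqrt(-64 + 42)*S(8) = sqrt(-64 + 42)*(-2) = sqrt(-22)*(-2) = (I*sqrt(22))*(-2) = -2*I*sqrt(22)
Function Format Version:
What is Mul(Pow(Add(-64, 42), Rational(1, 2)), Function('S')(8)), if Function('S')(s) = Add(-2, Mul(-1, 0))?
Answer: Mul(-2, I, Pow(22, Rational(1, 2))) ≈ Mul(-9.3808, I)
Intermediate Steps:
Function('S')(s) = -2 (Function('S')(s) = Add(-2, 0) = -2)
Mul(Pow(Add(-64, 42), Rational(1, 2)), Function('S')(8)) = Mul(Pow(Add(-64, 42), Rational(1, 2)), -2) = Mul(Pow(-22, Rational(1, 2)), -2) = Mul(Mul(I, Pow(22, Rational(1, 2))), -2) = Mul(-2, I, Pow(22, Rational(1, 2)))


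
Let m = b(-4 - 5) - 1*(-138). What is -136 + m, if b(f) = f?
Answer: -7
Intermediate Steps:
m = 129 (m = (-4 - 5) - 1*(-138) = -9 + 138 = 129)
-136 + m = -136 + 129 = -7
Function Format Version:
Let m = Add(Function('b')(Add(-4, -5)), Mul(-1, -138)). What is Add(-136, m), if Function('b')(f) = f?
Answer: -7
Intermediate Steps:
m = 129 (m = Add(Add(-4, -5), Mul(-1, -138)) = Add(-9, 138) = 129)
Add(-136, m) = Add(-136, 129) = -7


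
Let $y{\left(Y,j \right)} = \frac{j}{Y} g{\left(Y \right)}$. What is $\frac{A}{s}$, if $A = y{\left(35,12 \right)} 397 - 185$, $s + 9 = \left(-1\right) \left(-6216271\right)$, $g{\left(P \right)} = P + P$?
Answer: $\frac{9343}{6216262} \approx 0.001503$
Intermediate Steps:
$g{\left(P \right)} = 2 P$
$s = 6216262$ ($s = -9 - -6216271 = -9 + 6216271 = 6216262$)
$y{\left(Y,j \right)} = 2 j$ ($y{\left(Y,j \right)} = \frac{j}{Y} 2 Y = 2 j$)
$A = 9343$ ($A = 2 \cdot 12 \cdot 397 - 185 = 24 \cdot 397 - 185 = 9528 - 185 = 9343$)
$\frac{A}{s} = \frac{9343}{6216262}$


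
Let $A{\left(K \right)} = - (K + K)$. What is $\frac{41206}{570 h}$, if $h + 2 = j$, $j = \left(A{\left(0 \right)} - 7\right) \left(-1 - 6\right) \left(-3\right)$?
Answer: $- \frac{20603}{42465} \approx -0.48518$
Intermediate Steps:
$A{\left(K \right)} = - 2 K$
$j = -147$ ($j = \left(\left(-2\right) 0 - 7\right) \left(-1 - 6\right) \left(-3\right) = \left(0 - 7\right) \left(-7\right) \left(-3\right) = \left(-7\right) \left(-7\right) \left(-3\right) = 49 \left(-3\right) = -147$)
$h = -149$ ($h = -2 - 147 = -149$)
$\frac{41206}{570 h} = \frac{41206}{570 \left(-149\right)} = \frac{41206}{-84930} = 41206 \left(- \frac{1}{84930}\right) = - \frac{20603}{42465}$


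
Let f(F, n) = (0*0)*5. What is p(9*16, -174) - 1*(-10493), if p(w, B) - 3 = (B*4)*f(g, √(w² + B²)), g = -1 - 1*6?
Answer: 10496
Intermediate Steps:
g = -7 (g = -1 - 6 = -7)
f(F, n) = 0 (f(F, n) = 0*5 = 0)
p(w, B) = 3 (p(w, B) = 3 + (B*4)*0 = 3 + (4*B)*0 = 3 + 0 = 3)
p(9*16, -174) - 1*(-10493) = 3 - 1*(-10493) = 3 + 10493 = 10496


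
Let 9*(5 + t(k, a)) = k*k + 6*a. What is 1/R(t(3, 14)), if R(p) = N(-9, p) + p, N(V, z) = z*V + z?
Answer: -3/112 ≈ -0.026786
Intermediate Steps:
t(k, a) = -5 + k**2/9 + 2*a/3 (t(k, a) = -5 + (k*k + 6*a)/9 = -5 + (k**2 + 6*a)/9 = -5 + (k**2/9 + 2*a/3) = -5 + k**2/9 + 2*a/3)
N(V, z) = z + V*z (N(V, z) = V*z + z = z + V*z)
R(p) = -7*p (R(p) = p*(1 - 9) + p = p*(-8) + p = -8*p + p = -7*p)
1/R(t(3, 14)) = 1/(-7*(-5 + (1/9)*3**2 + (2/3)*14)) = 1/(-7*(-5 + (1/9)*9 + 28/3)) = 1/(-7*(-5 + 1 + 28/3)) = 1/(-7*16/3) = 1/(-112/3) = -3/112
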